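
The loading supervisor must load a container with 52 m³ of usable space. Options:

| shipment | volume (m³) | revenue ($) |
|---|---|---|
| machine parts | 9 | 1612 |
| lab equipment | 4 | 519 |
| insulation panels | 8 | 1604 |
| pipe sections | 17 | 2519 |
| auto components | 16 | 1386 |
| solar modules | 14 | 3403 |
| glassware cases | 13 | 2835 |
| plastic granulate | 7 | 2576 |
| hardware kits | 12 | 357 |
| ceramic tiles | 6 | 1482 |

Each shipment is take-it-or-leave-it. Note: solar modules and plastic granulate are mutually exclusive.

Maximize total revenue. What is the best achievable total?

Ranking by ratio (revenue/m³): plastic granulate 368.00, ceramic tiles 247.00, solar modules 243.07.
Machine parts + pipe sections + glassware cases + plastic granulate + ceramic tiles uses 52 of the 52 m³ and totals 11024.
Every other selection either busts 52 m³ or breaks a pairing rule or fails to beat 11024.

11024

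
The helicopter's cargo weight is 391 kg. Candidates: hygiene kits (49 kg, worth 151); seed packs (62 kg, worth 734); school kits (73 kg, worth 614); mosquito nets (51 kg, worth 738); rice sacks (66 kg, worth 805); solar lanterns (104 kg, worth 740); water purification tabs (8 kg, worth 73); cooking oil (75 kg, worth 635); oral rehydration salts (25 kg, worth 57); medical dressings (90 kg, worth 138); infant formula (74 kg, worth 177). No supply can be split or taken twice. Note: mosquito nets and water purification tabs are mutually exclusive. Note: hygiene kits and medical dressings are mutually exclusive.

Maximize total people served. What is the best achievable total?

Seed packs + mosquito nets + rice sacks + solar lanterns + cooking oil + oral rehydration salts uses 383 of the 391 kg and totals 3709.
Next best is seed packs + school kits + mosquito nets + rice sacks + solar lanterns + oral rehydration salts at 3688 (381 kg) — short by 21.

3709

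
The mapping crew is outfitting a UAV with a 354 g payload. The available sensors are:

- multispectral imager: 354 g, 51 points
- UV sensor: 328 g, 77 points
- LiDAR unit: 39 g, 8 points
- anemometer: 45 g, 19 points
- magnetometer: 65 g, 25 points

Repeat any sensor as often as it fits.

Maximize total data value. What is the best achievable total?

141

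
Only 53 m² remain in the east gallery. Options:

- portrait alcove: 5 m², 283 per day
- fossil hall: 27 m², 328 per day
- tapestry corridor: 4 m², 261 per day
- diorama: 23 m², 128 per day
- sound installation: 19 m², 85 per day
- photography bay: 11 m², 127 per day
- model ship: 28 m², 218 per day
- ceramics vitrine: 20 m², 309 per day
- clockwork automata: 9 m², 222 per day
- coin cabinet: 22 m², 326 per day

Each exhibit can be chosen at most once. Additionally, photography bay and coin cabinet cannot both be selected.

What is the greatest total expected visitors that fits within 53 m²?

Taking portrait alcove + tapestry corridor + photography bay + ceramics vitrine + clockwork automata: 49 m² used, 1202 in expected visitors.
The spare 4 m² is too small for any remaining exhibit, and no feasible exchange beats 1202.

1202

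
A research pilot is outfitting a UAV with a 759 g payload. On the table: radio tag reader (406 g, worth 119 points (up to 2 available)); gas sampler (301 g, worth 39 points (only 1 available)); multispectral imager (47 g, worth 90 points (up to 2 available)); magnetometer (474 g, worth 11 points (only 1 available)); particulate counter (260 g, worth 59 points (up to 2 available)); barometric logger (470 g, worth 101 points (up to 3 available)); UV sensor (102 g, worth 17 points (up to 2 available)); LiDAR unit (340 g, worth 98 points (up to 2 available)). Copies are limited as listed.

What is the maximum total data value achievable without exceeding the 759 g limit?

337

A density-first pass picks radio tag reader + 2×multispectral imager + 2×UV sensor — 333 at 704 g.
Replace radio tag reader and 2×UV sensor with particulate counter + LiDAR unit: the trade gains 4 net, giving 337 at 694 g.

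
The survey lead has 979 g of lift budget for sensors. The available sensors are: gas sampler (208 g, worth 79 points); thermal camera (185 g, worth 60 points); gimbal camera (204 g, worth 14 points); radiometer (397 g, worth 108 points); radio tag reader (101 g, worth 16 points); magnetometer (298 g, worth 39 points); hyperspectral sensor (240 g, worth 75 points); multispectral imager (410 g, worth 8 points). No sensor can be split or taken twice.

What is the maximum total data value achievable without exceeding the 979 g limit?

278

Ranking by ratio (data value/g): gas sampler 0.38, thermal camera 0.32, hyperspectral sensor 0.31.
A density-first pass picks gas sampler + thermal camera + gimbal camera + radio tag reader + hyperspectral sensor — 244 at 938 g.
Dropping thermal camera and gimbal camera frees 389 g; slotting in radiometer (397 g) lifts the total to 278 at 946 g.
Runner-up gas sampler + thermal camera + radiometer + radio tag reader tops out at 263.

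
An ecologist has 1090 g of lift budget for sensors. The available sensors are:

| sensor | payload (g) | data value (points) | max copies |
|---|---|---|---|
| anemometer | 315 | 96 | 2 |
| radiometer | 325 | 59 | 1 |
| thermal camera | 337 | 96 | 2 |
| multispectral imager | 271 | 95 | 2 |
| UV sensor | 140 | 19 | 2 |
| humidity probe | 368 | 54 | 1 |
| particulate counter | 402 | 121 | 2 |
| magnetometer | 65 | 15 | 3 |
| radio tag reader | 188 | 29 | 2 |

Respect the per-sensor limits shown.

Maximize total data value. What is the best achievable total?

341

Ranking by ratio (data value/g): multispectral imager 0.35, anemometer 0.30, particulate counter 0.30.
Taking the top-ratio sensors first gives anemometer + 2×multispectral imager + 3×magnetometer for 331 (1052 g).
The 380 g tied up in anemometer and magnetometer is better spent on particulate counter — total rises to 341 (1074 g).
No other feasible combination exceeds 341.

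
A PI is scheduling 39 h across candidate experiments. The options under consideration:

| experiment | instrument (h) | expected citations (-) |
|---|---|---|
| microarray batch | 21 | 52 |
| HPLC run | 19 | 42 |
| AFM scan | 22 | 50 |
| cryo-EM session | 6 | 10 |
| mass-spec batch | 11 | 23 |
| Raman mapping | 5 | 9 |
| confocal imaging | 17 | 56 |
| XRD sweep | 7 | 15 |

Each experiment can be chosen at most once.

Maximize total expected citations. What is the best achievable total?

108

Density check — confocal imaging 3.29, microarray batch 2.48, AFM scan 2.27, HPLC run 2.21 are the best per h.
Best packing: microarray batch + confocal imaging — 38 h, 108 total.
Every other selection either busts 39 h or fails to beat 108.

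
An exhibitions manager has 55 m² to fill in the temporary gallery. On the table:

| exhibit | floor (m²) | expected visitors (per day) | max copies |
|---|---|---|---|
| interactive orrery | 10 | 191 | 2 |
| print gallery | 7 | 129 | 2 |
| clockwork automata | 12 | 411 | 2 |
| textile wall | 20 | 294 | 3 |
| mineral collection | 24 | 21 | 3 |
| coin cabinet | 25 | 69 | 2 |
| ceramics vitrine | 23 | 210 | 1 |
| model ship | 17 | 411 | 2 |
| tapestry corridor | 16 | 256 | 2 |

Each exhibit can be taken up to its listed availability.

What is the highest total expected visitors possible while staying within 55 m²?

1491

Density check — clockwork automata 34.25, model ship 24.18, interactive orrery 19.10, print gallery 18.43 are the best per m².
Taking the top-ratio exhibits first gives interactive orrery + 2×clockwork automata + model ship for 1424 (51 m²).
Replace interactive orrery with 2×print gallery: the trade gains 67 net, giving 1491 at 55 m².
That's the maximum — no swap from here does better than 1491.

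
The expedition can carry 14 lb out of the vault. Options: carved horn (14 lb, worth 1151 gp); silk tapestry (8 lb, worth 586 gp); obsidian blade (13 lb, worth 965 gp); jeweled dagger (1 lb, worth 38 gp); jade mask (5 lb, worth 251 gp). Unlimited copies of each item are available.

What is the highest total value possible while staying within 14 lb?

Best packing: carved horn — 14 lb, 1151 total.

1151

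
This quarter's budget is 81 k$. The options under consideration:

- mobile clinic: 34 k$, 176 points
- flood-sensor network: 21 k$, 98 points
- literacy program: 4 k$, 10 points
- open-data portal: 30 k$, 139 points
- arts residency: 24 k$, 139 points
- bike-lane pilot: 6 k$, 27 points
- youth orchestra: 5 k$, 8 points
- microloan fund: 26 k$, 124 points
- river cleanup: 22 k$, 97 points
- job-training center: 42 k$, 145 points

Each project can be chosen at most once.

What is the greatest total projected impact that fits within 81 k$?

413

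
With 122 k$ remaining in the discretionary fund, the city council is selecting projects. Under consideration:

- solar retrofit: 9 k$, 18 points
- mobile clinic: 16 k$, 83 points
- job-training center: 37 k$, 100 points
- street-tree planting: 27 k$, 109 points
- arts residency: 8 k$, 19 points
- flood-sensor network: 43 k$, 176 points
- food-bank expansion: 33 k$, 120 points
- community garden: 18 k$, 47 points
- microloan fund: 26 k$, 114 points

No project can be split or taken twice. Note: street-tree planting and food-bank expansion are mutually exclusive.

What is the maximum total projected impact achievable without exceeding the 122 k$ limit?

Taking mobile clinic + street-tree planting + arts residency + flood-sensor network + microloan fund: 120 k$ used, 501 in projected impact.

501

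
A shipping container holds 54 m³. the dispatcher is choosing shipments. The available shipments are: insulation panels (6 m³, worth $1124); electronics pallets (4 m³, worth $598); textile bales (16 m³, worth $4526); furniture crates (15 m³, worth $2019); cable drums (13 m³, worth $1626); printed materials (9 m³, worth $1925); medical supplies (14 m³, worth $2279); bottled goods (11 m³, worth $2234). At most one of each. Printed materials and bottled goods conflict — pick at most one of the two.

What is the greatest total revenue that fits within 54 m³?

10761

Taking insulation panels + electronics pallets + textile bales + medical supplies + bottled goods: 51 m³ used, 10761 in revenue.
Runner-up textile bales + furniture crates + printed materials + medical supplies tops out at 10749.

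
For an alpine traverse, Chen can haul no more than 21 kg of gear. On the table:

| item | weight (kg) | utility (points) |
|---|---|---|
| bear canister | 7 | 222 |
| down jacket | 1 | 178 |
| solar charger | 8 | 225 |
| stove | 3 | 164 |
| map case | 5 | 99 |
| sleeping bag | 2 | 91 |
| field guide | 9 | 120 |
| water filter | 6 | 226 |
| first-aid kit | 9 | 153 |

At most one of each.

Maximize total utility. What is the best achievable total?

Greedy by ratio would take bear canister + down jacket + stove + sleeping bag + water filter: 19 kg used, total 881.
The 7 kg tied up in bear canister is better spent on solar charger — total rises to 884 (20 kg).
Next best is bear canister + down jacket + stove + sleeping bag + water filter at 881 (19 kg) — short by 3.

884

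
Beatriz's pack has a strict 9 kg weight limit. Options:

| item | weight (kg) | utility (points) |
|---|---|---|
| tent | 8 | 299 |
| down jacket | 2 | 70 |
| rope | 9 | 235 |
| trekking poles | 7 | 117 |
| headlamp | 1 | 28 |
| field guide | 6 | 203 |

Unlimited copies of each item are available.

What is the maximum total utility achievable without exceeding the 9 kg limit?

327

The ratio ordering already packs tightly: tent + headlamp, 9 kg, 327.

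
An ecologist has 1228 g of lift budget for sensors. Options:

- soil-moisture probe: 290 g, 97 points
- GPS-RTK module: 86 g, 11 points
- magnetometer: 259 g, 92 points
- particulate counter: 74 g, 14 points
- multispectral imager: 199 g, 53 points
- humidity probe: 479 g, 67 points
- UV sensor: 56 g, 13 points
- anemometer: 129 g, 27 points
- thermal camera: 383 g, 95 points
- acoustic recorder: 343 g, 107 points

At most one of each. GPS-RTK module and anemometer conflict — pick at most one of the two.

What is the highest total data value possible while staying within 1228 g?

376

Ranking by ratio (data value/g): magnetometer 0.36, soil-moisture probe 0.33, acoustic recorder 0.31.
The ratio ordering already packs tightly: soil-moisture probe + magnetometer + particulate counter + multispectral imager + UV sensor + acoustic recorder, 1221 g, 376.
That's the maximum — no feasible swap from here does better than 376.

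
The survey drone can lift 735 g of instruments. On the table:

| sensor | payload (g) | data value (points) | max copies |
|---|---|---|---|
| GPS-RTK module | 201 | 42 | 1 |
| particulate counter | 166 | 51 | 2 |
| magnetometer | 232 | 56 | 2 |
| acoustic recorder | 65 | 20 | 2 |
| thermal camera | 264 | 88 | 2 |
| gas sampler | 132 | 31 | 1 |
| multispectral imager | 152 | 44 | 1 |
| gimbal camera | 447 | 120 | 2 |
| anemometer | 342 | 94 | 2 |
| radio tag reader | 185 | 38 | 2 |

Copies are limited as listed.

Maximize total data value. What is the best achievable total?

230

Taking the top-ratio sensors first gives 2×acoustic recorder + 2×thermal camera for 216 (658 g).
Replace thermal camera with 2×particulate counter: the trade gains 14 net, giving 230 at 726 g.
Nothing else within 735 g beats 230.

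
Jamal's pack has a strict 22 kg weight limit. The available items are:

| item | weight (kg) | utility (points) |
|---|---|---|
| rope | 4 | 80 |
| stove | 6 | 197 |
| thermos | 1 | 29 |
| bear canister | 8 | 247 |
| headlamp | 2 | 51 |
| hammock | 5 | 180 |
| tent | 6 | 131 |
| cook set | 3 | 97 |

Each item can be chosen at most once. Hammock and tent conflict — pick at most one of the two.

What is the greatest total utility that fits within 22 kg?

721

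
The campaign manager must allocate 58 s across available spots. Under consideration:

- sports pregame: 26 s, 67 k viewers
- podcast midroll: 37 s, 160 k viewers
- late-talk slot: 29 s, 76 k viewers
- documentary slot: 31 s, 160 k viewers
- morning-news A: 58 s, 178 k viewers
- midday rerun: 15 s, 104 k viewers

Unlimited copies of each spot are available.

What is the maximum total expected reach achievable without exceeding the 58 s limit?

312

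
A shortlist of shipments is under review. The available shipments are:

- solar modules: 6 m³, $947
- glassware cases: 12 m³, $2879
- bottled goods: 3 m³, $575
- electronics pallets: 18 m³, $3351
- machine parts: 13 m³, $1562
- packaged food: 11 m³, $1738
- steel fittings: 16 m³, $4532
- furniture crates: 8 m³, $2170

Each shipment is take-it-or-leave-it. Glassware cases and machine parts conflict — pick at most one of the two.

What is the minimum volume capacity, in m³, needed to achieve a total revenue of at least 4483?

Minimise m³ subject to total revenue ≥ 4483.
steel fittings: 4532 revenue at 16 m³.
Below 16 m³ the best achievable stays under 4483.

16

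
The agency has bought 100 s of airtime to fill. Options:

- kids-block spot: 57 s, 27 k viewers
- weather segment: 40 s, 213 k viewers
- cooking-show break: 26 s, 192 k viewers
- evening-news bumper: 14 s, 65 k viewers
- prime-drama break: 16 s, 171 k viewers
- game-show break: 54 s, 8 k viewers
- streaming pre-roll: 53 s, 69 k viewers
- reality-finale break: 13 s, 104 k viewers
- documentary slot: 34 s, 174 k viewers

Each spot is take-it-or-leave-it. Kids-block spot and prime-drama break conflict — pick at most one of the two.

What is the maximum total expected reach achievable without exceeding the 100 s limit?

Best packing: weather segment + cooking-show break + prime-drama break + reality-finale break — 95 s, 680 total.
The closest alternative, weather segment + cooking-show break + evening-news bumper + prime-drama break, reaches only 641.

680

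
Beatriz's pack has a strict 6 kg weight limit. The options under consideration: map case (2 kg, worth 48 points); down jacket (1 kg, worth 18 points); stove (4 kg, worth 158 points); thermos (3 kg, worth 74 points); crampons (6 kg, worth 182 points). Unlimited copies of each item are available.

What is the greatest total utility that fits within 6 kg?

206

Ranking by ratio (utility/kg): stove 39.50, crampons 30.33, thermos 24.67, map case 24.00.
The ratio ordering already packs tightly: map case + stove, 6 kg, 206.
Nothing else within 6 kg beats 206.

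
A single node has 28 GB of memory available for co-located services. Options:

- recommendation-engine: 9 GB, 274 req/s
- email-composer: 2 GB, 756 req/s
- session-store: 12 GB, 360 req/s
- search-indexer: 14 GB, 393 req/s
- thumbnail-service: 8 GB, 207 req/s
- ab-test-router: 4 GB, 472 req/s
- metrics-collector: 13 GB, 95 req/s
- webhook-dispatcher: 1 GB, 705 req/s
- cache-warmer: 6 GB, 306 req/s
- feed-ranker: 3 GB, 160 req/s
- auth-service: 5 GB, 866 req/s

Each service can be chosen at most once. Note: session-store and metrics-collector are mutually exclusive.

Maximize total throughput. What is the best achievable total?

3379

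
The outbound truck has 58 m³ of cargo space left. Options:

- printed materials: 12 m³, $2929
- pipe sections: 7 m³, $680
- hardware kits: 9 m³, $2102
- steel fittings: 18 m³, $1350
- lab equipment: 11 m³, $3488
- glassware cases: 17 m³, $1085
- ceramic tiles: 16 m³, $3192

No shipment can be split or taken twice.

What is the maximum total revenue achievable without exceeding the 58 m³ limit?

12391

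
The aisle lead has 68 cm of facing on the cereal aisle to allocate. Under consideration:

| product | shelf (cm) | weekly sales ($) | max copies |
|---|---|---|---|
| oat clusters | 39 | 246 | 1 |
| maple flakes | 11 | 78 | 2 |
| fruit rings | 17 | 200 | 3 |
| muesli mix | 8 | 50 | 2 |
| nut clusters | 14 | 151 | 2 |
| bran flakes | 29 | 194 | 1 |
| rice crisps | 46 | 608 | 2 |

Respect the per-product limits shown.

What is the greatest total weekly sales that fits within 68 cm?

Ranking by ratio (weekly sales/cm): rice crisps 13.22, fruit rings 11.76, nut clusters 10.79.
Filling by ratio: fruit rings + rice crisps for 808, with 5 cm left unused.
The 17 cm tied up in fruit rings is better spent on muesli mix + nut clusters — total rises to 809 (68 cm).

809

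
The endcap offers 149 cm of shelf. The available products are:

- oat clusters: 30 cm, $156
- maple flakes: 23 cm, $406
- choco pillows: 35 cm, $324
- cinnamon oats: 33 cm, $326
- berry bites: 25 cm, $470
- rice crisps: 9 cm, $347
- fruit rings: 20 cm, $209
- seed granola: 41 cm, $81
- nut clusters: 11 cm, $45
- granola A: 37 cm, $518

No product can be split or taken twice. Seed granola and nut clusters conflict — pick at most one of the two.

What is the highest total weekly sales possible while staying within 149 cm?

2276

Taking maple flakes + cinnamon oats + berry bites + rice crisps + fruit rings + granola A: 147 cm used, 2276 in weekly sales.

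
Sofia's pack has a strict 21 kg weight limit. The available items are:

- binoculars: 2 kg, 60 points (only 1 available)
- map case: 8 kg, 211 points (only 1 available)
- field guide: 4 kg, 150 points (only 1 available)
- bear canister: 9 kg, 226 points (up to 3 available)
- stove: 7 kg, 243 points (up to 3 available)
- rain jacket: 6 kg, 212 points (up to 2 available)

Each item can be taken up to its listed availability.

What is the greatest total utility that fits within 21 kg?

729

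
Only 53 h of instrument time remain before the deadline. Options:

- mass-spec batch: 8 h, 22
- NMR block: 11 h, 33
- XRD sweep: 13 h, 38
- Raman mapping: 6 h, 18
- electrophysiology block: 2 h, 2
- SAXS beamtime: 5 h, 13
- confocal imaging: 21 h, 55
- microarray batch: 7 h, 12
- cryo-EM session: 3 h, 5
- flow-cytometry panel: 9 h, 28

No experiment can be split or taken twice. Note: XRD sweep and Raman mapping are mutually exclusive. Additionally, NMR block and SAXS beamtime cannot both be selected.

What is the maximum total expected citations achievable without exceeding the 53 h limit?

Taking mass-spec batch + NMR block + XRD sweep + confocal imaging: 53 h used, 148 in expected citations.
Next best is mass-spec batch + XRD sweep + electrophysiology block + confocal imaging + flow-cytometry panel at 145 (53 h) — short by 3.

148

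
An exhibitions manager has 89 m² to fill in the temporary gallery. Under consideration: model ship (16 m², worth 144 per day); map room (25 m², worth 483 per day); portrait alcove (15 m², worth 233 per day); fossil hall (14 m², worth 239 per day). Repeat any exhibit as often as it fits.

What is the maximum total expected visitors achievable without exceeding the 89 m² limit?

1688

The ratio ordering already packs tightly: 3×map room + fossil hall, 89 m², 1688.
Every other selection either busts 89 m² or fails to beat 1688.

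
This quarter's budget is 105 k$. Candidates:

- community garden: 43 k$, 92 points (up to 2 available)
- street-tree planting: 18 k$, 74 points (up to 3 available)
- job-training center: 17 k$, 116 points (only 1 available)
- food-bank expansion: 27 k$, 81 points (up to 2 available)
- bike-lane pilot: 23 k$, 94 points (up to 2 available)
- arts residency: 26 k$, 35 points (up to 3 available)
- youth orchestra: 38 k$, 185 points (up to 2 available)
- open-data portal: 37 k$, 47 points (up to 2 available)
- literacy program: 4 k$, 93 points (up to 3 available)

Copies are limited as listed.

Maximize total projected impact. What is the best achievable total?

Best packing: job-training center + 2×youth orchestra + 3×literacy program — 105 k$, 765 total.
No other feasible combination exceeds 765.

765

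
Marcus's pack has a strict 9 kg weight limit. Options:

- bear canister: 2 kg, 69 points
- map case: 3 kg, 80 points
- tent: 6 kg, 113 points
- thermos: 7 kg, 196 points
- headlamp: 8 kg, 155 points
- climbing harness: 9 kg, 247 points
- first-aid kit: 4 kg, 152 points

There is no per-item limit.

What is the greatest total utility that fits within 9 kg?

Ranking by ratio (utility/kg): first-aid kit 38.00, bear canister 34.50, thermos 28.00.
Best packing: 2×first-aid kit — 8 kg, 304 total.
No other feasible combination exceeds 304.

304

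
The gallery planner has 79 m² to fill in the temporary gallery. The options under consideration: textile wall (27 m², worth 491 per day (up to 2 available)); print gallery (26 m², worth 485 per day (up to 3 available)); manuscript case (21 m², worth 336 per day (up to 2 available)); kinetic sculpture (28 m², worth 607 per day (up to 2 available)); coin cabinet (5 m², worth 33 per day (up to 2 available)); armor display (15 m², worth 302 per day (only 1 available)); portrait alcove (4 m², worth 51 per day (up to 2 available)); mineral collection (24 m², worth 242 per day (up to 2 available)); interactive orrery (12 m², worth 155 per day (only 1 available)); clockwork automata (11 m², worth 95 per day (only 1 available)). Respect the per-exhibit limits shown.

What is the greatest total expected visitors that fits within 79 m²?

1618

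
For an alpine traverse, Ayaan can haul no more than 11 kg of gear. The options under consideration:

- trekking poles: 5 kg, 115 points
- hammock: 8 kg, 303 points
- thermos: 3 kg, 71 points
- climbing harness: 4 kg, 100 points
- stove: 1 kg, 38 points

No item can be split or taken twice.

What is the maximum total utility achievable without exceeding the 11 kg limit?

374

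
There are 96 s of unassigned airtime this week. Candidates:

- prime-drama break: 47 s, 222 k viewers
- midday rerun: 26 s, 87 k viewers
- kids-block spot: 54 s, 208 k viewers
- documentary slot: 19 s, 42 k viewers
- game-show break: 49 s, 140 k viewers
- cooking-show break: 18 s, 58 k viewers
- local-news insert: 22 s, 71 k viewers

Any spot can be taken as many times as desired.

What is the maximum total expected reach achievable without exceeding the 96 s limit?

By expected reach per s: prime-drama break 4.72, kids-block spot 3.85, midday rerun 3.35 lead.
Best packing: 2×prime-drama break — 94 s, 444 total.
No other feasible combination exceeds 444.

444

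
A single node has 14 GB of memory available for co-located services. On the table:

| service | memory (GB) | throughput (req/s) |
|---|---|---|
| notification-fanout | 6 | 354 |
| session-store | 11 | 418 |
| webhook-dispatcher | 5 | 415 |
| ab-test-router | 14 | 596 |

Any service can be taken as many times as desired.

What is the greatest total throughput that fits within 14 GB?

830

The ratio ordering already packs tightly: 2×webhook-dispatcher, 10 GB, 830.
No other feasible combination exceeds 830.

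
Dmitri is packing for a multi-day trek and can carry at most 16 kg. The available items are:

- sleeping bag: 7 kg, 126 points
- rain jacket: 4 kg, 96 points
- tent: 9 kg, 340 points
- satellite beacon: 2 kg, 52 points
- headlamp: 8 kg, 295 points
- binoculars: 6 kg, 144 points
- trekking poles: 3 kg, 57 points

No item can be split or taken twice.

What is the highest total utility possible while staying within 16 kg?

493

The ratio heuristic lands on rain jacket + tent + satellite beacon (488) but leaves 1 kg idle.
Replace satellite beacon with trekking poles: the trade gains 5 net, giving 493 at 16 kg.
That's the maximum — no swap from here does better than 493.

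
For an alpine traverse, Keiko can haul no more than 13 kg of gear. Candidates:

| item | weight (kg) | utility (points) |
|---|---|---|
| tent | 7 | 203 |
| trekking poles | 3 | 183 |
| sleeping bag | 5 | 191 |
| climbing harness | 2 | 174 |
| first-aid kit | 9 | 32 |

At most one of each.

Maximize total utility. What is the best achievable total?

560

Taking the top-ratio items first gives trekking poles + sleeping bag + climbing harness for 548 (10 kg).
Replace sleeping bag with tent: the trade gains 12 net, giving 560 at 12 kg.
Runner-up trekking poles + sleeping bag + climbing harness tops out at 548.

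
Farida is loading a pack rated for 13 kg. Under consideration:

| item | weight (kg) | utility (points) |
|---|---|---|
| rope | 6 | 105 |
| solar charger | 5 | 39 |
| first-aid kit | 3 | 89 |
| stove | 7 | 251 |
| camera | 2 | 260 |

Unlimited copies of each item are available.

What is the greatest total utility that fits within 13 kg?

The ratio ordering already packs tightly: 6×camera, 12 kg, 1560.

1560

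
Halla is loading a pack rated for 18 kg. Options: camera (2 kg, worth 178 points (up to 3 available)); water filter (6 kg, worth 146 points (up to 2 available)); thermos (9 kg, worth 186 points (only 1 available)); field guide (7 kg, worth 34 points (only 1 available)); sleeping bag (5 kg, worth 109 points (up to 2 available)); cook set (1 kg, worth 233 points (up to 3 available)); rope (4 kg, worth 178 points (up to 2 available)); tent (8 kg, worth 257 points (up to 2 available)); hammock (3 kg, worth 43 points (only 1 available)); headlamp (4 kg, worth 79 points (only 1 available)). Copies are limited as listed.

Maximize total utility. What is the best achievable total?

1589

Ranking by ratio (utility/kg): cook set 233.00, camera 89.00, rope 44.50.
Best packing: 3×camera + 3×cook set + 2×rope — 17 kg, 1589 total.
Every other selection either busts 18 kg or exceeds an availability limit or fails to beat 1589.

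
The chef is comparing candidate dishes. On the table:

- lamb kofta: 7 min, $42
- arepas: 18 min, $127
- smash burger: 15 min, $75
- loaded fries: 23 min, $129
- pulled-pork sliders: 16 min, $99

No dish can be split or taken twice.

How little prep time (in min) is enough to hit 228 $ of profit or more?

Minimise min subject to total profit ≥ 228.
loaded fries + pulled-pork sliders: 228 profit at 39 min.
No combination under 39 min hits 228.

39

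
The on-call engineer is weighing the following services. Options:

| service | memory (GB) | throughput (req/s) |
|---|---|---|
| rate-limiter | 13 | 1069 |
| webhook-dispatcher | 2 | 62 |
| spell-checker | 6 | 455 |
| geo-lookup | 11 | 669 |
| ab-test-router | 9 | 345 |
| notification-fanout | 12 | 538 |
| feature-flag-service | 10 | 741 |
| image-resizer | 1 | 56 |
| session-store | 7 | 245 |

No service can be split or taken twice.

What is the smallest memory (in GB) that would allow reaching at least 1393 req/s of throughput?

19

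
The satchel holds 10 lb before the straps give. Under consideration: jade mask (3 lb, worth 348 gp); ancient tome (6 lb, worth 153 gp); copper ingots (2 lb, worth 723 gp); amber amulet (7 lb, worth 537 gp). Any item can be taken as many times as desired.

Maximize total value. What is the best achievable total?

3615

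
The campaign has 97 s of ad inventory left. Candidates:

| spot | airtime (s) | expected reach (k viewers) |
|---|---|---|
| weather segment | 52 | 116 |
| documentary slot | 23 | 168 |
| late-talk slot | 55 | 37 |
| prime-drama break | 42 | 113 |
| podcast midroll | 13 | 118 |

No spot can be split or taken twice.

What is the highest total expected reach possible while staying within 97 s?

402

A density-first pass picks documentary slot + prime-drama break + podcast midroll — 399 at 78 s.
Replace prime-drama break with weather segment: the trade gains 3 net, giving 402 at 88 s.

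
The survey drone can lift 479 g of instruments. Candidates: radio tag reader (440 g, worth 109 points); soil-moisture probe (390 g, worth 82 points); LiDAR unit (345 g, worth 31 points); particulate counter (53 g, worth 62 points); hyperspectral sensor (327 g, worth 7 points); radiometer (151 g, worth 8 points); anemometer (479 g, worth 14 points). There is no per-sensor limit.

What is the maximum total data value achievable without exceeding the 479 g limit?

558

Taking 9×particulate counter: 477 g used, 558 in data value.
That's the maximum — no swap from here does better than 558.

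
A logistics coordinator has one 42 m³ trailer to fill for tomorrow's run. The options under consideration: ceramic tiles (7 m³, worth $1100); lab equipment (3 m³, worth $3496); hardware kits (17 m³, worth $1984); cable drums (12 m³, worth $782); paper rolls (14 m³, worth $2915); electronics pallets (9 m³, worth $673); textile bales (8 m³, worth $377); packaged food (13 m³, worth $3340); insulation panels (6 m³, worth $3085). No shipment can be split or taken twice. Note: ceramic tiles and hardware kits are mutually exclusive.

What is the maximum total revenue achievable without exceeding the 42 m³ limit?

Best packing: lab equipment + paper rolls + packaged food + insulation panels — 36 m³, 12836 total.

12836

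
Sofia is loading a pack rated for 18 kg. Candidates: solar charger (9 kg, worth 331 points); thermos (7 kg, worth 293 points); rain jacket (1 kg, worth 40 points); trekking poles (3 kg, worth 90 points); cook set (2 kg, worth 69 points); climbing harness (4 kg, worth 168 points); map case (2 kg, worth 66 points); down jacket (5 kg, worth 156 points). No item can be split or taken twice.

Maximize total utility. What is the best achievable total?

693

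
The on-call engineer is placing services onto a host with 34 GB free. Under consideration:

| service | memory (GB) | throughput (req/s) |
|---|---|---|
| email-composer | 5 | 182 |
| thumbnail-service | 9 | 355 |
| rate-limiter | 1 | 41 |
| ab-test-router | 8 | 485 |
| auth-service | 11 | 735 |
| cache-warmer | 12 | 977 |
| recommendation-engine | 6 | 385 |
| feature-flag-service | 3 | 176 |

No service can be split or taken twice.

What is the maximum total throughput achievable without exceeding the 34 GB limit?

Ranking by ratio (throughput/GB): cache-warmer 81.42, auth-service 66.82, recommendation-engine 64.17, ab-test-router 60.62.
Greedy by ratio would take rate-limiter + auth-service + cache-warmer + recommendation-engine + feature-flag-service: 33 GB used, total 2314.
Replace rate-limiter and recommendation-engine with ab-test-router: the trade gains 59 net, giving 2373 at 34 GB.
Runner-up rate-limiter + auth-service + cache-warmer + recommendation-engine + feature-flag-service tops out at 2314.

2373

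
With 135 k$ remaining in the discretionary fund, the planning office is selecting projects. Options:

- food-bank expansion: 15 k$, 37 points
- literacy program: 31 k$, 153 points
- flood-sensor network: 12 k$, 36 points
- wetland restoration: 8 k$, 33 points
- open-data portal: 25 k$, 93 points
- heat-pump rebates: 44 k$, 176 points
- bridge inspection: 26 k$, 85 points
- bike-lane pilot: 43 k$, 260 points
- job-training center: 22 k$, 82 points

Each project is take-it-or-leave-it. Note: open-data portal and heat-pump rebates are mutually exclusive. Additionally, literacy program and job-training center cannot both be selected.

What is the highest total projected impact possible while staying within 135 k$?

626

Filling by ratio: literacy program + wetland restoration + heat-pump rebates + bike-lane pilot for 622, with 9 k$ left unused.
The 8 k$ tied up in wetland restoration is better spent on food-bank expansion — total rises to 626 (133 k$).
Runner-up literacy program + flood-sensor network + heat-pump rebates + bike-lane pilot tops out at 625.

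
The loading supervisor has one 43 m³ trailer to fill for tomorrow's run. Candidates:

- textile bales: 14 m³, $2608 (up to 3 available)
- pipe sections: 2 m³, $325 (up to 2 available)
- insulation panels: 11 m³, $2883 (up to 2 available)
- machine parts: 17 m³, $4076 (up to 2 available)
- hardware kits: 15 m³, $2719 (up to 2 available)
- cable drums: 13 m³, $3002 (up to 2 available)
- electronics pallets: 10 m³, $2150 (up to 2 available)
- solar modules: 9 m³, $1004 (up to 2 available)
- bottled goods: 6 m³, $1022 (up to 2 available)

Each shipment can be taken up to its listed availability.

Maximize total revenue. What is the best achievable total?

Taking 2×pipe sections + 2×insulation panels + machine parts: 43 m³ used, 10492 in revenue.
No other feasible combination exceeds 10492.

10492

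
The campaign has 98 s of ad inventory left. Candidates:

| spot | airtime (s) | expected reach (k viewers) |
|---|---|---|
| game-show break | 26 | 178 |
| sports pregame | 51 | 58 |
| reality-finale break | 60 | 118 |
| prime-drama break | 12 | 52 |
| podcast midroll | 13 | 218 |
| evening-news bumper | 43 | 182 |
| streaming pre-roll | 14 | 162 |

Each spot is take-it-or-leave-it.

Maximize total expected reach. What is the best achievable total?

Greedy by ratio would take game-show break + prime-drama break + podcast midroll + streaming pre-roll: 65 s used, total 610.
Dropping prime-drama break frees 12 s; slotting in evening-news bumper (43 s) lifts the total to 740 at 96 s.
Runner-up game-show break + prime-drama break + podcast midroll + evening-news bumper tops out at 630.

740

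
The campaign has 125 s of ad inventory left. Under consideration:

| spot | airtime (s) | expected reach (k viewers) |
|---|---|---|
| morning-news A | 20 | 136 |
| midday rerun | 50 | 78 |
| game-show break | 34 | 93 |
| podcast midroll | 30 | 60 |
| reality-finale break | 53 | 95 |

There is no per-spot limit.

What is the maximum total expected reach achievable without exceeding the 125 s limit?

816

Density check — morning-news A 6.80, game-show break 2.74, podcast midroll 2.00, reality-finale break 1.79 are the best per s.
The ratio ordering already packs tightly: 6×morning-news A, 120 s, 816.
The spare 5 s is too small for any remaining spot, and no exchange beats 816.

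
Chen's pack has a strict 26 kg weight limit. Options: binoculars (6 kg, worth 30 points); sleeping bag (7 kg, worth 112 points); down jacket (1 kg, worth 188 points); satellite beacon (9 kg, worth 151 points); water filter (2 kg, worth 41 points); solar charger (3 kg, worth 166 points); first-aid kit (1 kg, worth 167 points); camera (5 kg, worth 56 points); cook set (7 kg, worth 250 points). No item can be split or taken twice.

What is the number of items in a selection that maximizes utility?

Optimal total is 980.
sleeping bag + down jacket + water filter + solar charger + first-aid kit + camera + cook set hits 980 at 26 kg.
Any selection reaching 980 contains exactly 7 items.

7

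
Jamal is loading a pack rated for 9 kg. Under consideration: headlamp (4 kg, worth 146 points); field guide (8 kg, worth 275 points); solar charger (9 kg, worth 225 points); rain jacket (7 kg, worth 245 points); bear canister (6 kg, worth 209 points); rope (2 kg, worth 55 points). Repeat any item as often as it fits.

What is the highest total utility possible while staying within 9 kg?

300

The ratio heuristic lands on 2×headlamp (292) but leaves 1 kg idle.
Replace 2×headlamp with rain jacket + rope: the trade gains 8 net, giving 300 at 9 kg.
Nothing else within 9 kg beats 300.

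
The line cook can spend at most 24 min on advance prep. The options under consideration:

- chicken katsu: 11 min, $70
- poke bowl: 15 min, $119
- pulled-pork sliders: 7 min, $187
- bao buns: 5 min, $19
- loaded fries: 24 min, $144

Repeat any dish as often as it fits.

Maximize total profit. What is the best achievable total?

561

3×pulled-pork sliders uses 21 of the 24 min and totals 561.
That's the maximum — no swap from here does better than 561.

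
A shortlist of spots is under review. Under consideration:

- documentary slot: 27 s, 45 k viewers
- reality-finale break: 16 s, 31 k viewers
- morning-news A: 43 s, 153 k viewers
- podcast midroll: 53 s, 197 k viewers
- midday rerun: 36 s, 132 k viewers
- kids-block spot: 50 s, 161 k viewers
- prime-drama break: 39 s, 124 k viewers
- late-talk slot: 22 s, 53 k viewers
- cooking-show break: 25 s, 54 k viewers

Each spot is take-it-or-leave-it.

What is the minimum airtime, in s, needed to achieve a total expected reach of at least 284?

Minimise s subject to total expected reach ≥ 284.
Taking morning-news A + midday rerun gives 285 (≥ 284) for 79 s.
Any bundle with less than 79 s falls short of 284.

79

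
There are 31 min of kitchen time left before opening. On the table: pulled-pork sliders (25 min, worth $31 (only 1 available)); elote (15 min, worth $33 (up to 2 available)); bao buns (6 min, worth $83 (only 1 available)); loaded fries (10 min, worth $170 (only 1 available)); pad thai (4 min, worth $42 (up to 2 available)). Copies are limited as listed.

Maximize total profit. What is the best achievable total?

Density check — loaded fries 17.00, bao buns 13.83, pad thai 10.50 are the best per min.
Taking bao buns + loaded fries + 2×pad thai: 24 min used, 337 in profit.
Every other selection either busts 31 min or exceeds an availability limit or fails to beat 337.

337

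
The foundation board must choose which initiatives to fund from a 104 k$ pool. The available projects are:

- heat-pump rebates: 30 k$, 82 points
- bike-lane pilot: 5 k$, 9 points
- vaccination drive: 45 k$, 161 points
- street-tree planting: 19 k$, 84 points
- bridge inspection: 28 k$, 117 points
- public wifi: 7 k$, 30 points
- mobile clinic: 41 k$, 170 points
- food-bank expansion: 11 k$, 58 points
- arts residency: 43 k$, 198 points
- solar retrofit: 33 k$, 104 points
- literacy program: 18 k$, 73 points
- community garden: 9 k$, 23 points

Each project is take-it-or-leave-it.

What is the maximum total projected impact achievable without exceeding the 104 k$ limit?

Filling by ratio: bike-lane pilot + street-tree planting + public wifi + food-bank expansion + arts residency + literacy program for 452, with 1 k$ left unused.
Replace bike-lane pilot and public wifi and literacy program with bridge inspection: the trade gains 5 net, giving 457 at 101 k$.
Nothing else within 104 k$ beats 457.

457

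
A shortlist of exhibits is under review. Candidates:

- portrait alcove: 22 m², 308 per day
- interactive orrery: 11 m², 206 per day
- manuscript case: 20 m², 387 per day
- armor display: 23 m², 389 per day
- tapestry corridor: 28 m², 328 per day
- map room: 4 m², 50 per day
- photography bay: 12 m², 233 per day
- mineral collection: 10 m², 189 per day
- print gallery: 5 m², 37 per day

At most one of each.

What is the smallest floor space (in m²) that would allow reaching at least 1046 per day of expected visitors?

57

Minimise m² subject to total expected visitors ≥ 1046.
interactive orrery + manuscript case + map room + photography bay + mineral collection: 1065 expected visitors at 57 m².
No combination under 57 m² hits 1046.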